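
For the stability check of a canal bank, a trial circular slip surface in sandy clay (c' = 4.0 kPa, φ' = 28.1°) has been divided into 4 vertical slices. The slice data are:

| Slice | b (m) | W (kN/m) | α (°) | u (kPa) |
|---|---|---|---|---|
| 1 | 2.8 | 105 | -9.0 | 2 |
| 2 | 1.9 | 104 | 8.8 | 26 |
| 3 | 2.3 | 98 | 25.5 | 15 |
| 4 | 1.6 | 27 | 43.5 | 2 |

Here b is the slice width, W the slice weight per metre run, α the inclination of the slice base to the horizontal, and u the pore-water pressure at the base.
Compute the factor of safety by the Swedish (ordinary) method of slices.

Ordinary method of slices: FS = Σ[c'·Δl_i + (W_i cosα_i − u_i·Δl_i)·tanφ'] / Σ W_i sinα_i, with Δl_i = b_i / cosα_i.
Slice 1: Δl = 2.8/cos(-9.0°) = 2.835 m; N'_1 = 105·cos(-9.0°) − 2·2.835 = 98.0; c'Δl = 11.34; W sinα = -16.4
Slice 2: Δl = 1.9/cos8.8° = 1.923 m; N'_2 = 104·cos8.8° − 26·1.923 = 52.8; c'Δl = 7.69; W sinα = 15.9
Slice 3: Δl = 2.3/cos25.5° = 2.548 m; N'_3 = 98·cos25.5° − 15·2.548 = 50.2; c'Δl = 10.19; W sinα = 42.2
Slice 4: Δl = 1.6/cos43.5° = 2.206 m; N'_4 = 27·cos43.5° − 2·2.206 = 15.2; c'Δl = 8.82; W sinα = 18.6
Σc'Δl = 38.0 kN/m; ΣN' = 216.2 kN/m; ΣW sinα = 60.3 kN/m
Resisting = 38.0 + 216.2·tan28.1° = 38.0 + 115.5 = 153.5 kN/m
FS = 153.5 / 60.3 = 2.547

FS = 2.55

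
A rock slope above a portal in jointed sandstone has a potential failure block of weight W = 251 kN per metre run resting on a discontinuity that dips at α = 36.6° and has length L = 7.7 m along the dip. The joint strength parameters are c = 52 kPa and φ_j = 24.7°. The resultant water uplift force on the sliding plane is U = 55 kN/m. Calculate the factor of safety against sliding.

Resolving the block weight along and normal to the plane and applying the Mohr–Coulomb strength on the joint:
N' = W cosα − U = 251·cos36.6° − 55 = 146.5 kN/m
Driving force T = W sinα = 251·sin36.6° = 149.7 kN/m
Resisting force R = c·L + N'·tanφ_j = 52·7.7 + 146.5·tan24.7° = 400.4 + 67.4 = 467.8 kN/m
FS = R / T = 467.8 / 149.7 = 3.126

FS = 3.13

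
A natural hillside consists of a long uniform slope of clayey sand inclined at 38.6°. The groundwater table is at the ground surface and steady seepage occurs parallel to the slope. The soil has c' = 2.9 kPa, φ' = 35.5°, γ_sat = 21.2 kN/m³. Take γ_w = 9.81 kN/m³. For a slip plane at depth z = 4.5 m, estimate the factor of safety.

FS = 0.54

With seepage parallel to the slope and the water table at the surface, the effective normal stress on the slip plane uses the buoyant unit weight γ' = γ_sat − γ_w while the driving shear stress uses γ_sat:
FS = [c' + γ' z cos²β tanφ'] / [γ_sat z sinβ cosβ]
γ' = 21.2 − 9.81 = 11.39 kN/m³
Numerator = 2.9 + 11.39·4.5·cos²38.6°·tan35.5° = 2.9 + 11.39·4.5·0.6108·0.7133 = 25.230 kPa
Denominator = 21.2·4.5·sin38.6°·cos38.6° = 21.2·4.5·0.6239·0.7815 = 46.515 kPa
FS = 25.230 / 46.515 = 0.542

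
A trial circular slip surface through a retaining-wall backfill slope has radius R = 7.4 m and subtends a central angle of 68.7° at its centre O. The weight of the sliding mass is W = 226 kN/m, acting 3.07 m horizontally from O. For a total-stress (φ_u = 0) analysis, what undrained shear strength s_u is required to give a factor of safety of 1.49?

s_u = 15.7 kPa

FS = s_u·L_a·R / (W·d), so s_u = FS·W·d / (L_a·R).
Arc length L_a = R·θ = 7.4·(68.7°·π/180) = 7.4·1.1990 = 8.87 m
s_u = 1.49·226·3.07 / (8.87·7.4) = 1033.8 / 65.66 = 15.74 kPa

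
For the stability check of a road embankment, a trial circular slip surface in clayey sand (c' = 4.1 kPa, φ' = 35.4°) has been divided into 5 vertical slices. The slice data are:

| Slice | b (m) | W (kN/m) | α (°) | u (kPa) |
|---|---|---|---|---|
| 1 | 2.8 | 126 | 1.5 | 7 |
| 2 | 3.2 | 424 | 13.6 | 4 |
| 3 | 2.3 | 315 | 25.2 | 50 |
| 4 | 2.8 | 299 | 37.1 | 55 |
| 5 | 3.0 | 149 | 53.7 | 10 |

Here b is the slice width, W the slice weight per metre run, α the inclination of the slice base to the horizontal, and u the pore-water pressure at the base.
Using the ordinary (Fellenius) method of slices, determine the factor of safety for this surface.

FS = 1.12

Ordinary method of slices: FS = Σ[c'·Δl_i + (W_i cosα_i − u_i·Δl_i)·tanφ'] / Σ W_i sinα_i, with Δl_i = b_i / cosα_i.
Slice 1: Δl = 2.8/cos1.5° = 2.801 m; N'_1 = 126·cos1.5° − 7·2.801 = 106.4; c'Δl = 11.48; W sinα = 3.3
Slice 2: Δl = 3.2/cos13.6° = 3.292 m; N'_2 = 424·cos13.6° − 4·3.292 = 398.9; c'Δl = 13.50; W sinα = 99.7
Slice 3: Δl = 2.3/cos25.2° = 2.542 m; N'_3 = 315·cos25.2° − 50·2.542 = 157.9; c'Δl = 10.42; W sinα = 134.1
Slice 4: Δl = 2.8/cos37.1° = 3.511 m; N'_4 = 299·cos37.1° − 55·3.511 = 45.4; c'Δl = 14.39; W sinα = 180.4
Slice 5: Δl = 3.0/cos53.7° = 5.067 m; N'_5 = 149·cos53.7° − 10·5.067 = 37.5; c'Δl = 20.78; W sinα = 120.1
Σc'Δl = 70.6 kN/m; ΣN' = 746.1 kN/m; ΣW sinα = 537.6 kN/m
Resisting = 70.6 + 746.1·tan35.4° = 70.6 + 530.3 = 600.8 kN/m
FS = 600.8 / 537.6 = 1.118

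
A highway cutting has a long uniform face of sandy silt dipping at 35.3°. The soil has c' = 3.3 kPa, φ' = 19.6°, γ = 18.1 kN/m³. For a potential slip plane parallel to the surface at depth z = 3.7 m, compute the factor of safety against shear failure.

For an infinite slope with a slip plane parallel to the surface (no pore pressure): FS = [c' + γz cos²β tanφ'] / [γz sinβ cosβ].
γz = 18.1·3.7 = 66.97 kN/m²
Numerator = 3.3 + 66.97·cos²35.3°·tan19.6° = 3.3 + 66.97·0.6661·0.3561 = 19.184 kPa
Denominator = 66.97·sin35.3°·cos35.3° = 66.97·0.5779·0.8161 = 31.584 kPa
FS = 19.184 / 31.584 = 0.607

FS = 0.61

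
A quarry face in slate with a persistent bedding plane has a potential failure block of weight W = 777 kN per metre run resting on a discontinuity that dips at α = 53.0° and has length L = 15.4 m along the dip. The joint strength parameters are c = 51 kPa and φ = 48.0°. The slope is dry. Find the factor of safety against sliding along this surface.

Resolving the block weight along and normal to the plane and applying the Mohr–Coulomb strength on the joint:
N' = W cosα = 777·cos53.0° = 467.6 kN/m
Driving force T = W sinα = 777·sin53.0° = 620.5 kN/m
Resisting force R = c·L + N'·tanφ = 51·15.4 + 467.6·tan48.0° = 785.4 + 519.3 = 1304.7 kN/m
FS = R / T = 1304.7 / 620.5 = 2.103

FS = 2.10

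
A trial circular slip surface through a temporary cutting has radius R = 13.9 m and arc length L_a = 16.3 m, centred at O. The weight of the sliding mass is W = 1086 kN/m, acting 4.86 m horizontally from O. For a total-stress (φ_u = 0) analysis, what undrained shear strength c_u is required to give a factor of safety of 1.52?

FS = c_u·L_a·R / (W·d), so c_u = FS·W·d / (L_a·R).
c_u = 1.52·1086·4.86 / (16.30·13.9) = 8022.5 / 226.57 = 35.41 kPa

c_u = 35.4 kPa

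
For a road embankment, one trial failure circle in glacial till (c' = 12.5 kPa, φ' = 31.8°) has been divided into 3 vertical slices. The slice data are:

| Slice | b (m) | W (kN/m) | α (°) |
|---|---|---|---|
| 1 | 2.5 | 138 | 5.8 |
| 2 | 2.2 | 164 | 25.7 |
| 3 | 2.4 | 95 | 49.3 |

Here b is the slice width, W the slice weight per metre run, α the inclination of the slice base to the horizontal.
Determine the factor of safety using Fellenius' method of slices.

Ordinary method of slices: FS = Σ[c'·Δl_i + (W_i cosα_i)·tanφ'] / Σ W_i sinα_i, with Δl_i = b_i / cosα_i.
Slice 1: Δl = 2.5/cos5.8° = 2.513 m; N'_1 = 138·cos5.8° = 137.3; c'Δl = 31.41; W sinα = 13.9
Slice 2: Δl = 2.2/cos25.7° = 2.442 m; N'_2 = 164·cos25.7° = 147.8; c'Δl = 30.52; W sinα = 71.1
Slice 3: Δl = 2.4/cos49.3° = 3.680 m; N'_3 = 95·cos49.3° = 61.9; c'Δl = 46.01; W sinα = 72.0
Σc'Δl = 107.9 kN/m; ΣN' = 347.0 kN/m; ΣW sinα = 157.1 kN/m
Resisting = 107.9 + 347.0·tan31.8° = 107.9 + 215.2 = 323.1 kN/m
FS = 323.1 / 157.1 = 2.057

FS = 2.06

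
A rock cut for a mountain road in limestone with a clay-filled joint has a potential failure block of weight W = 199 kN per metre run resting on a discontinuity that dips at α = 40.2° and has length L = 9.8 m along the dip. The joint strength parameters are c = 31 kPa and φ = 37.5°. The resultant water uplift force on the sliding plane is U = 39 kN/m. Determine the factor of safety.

Resolving the block weight along and normal to the plane and applying the Mohr–Coulomb strength on the joint:
N' = W cosα − U = 199·cos40.2° − 39 = 113.0 kN/m
Driving force T = W sinα = 199·sin40.2° = 128.4 kN/m
Resisting force R = c·L + N'·tanφ = 31·9.8 + 113.0·tan37.5° = 303.8 + 86.7 = 390.5 kN/m
FS = R / T = 390.5 / 128.4 = 3.040

FS = 3.04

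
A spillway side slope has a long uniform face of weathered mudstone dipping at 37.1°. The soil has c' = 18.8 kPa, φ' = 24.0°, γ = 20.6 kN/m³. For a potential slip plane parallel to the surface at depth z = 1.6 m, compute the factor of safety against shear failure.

FS = 1.77

For an infinite slope with a slip plane parallel to the surface (no pore pressure): FS = [c' + γz cos²β tanφ'] / [γz sinβ cosβ].
γz = 20.6·1.6 = 32.96 kN/m²
Numerator = 18.8 + 32.96·cos²37.1°·tan24.0° = 18.8 + 32.96·0.6361·0.4452 = 28.135 kPa
Denominator = 32.96·sin37.1°·cos37.1° = 32.96·0.6032·0.7976 = 15.857 kPa
FS = 28.135 / 15.857 = 1.774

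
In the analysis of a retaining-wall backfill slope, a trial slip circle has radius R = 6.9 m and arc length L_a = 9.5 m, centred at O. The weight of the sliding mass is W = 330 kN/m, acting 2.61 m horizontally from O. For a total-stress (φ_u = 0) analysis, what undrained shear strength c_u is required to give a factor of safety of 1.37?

c_u = 18.0 kPa

FS = c_u·L_a·R / (W·d), so c_u = FS·W·d / (L_a·R).
c_u = 1.37·330·2.61 / (9.50·6.9) = 1180.0 / 65.55 = 18.00 kPa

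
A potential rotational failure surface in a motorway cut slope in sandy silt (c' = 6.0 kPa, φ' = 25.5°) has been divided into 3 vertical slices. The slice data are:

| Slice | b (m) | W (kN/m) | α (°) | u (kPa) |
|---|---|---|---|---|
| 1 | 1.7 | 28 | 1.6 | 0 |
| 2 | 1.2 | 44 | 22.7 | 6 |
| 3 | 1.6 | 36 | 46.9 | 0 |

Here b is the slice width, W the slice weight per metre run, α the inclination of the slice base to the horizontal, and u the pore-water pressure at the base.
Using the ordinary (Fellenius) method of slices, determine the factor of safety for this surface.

FS = 1.65

Ordinary method of slices: FS = Σ[c'·Δl_i + (W_i cosα_i − u_i·Δl_i)·tanφ'] / Σ W_i sinα_i, with Δl_i = b_i / cosα_i.
Slice 1: Δl = 1.7/cos1.6° = 1.701 m; N'_1 = 28·cos1.6° − 0·1.701 = 28.0; c'Δl = 10.20; W sinα = 0.8
Slice 2: Δl = 1.2/cos22.7° = 1.301 m; N'_2 = 44·cos22.7° − 6·1.301 = 32.8; c'Δl = 7.80; W sinα = 17.0
Slice 3: Δl = 1.6/cos46.9° = 2.342 m; N'_3 = 36·cos46.9° − 0·2.342 = 24.6; c'Δl = 14.05; W sinα = 26.3
Σc'Δl = 32.1 kN/m; ΣN' = 85.4 kN/m; ΣW sinα = 44.0 kN/m
Resisting = 32.1 + 85.4·tan25.5° = 32.1 + 40.7 = 72.8 kN/m
FS = 72.8 / 44.0 = 1.652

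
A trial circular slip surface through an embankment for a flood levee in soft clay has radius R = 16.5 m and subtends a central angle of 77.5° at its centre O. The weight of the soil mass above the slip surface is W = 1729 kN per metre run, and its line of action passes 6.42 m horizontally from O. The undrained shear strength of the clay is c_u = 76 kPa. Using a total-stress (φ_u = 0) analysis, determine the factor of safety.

Taking moments about the centre O, the resisting moment is provided by the undrained shear strength acting along the arc:
Arc length L_a = R·θ = 16.5·(77.5°·π/180) = 16.5·1.3526 = 22.32 m
M_R = c_u·L_a·R = 76·22.32·16.5 = 27987.3 kN·m/m
M_D = W·d = 1729·6.42 = 11100.2 kN·m/m
FS = M_R / M_D = 27987.3 / 11100.2 = 2.521

FS = 2.52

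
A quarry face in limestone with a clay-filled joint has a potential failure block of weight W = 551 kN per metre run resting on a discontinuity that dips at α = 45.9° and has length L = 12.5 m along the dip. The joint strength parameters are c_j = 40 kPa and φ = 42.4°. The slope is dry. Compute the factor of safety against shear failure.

FS = 2.15

Resolving the block weight along and normal to the plane and applying the Mohr–Coulomb strength on the joint:
N' = W cosα = 551·cos45.9° = 383.4 kN/m
Driving force T = W sinα = 551·sin45.9° = 395.7 kN/m
Resisting force R = c_j·L + N'·tanφ = 40·12.5 + 383.4·tan42.4° = 500.0 + 350.1 = 850.1 kN/m
FS = R / T = 850.1 / 395.7 = 2.149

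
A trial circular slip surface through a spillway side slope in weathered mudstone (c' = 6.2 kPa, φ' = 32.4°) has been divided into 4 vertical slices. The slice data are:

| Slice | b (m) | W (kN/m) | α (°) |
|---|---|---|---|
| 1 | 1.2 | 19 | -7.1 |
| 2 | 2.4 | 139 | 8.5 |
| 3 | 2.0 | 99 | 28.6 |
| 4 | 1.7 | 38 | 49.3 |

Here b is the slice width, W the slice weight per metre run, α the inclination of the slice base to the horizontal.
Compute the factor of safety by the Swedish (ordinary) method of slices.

Ordinary method of slices: FS = Σ[c'·Δl_i + (W_i cosα_i)·tanφ'] / Σ W_i sinα_i, with Δl_i = b_i / cosα_i.
Slice 1: Δl = 1.2/cos(-7.1°) = 1.209 m; N'_1 = 19·cos(-7.1°) = 18.9; c'Δl = 7.50; W sinα = -2.3
Slice 2: Δl = 2.4/cos8.5° = 2.427 m; N'_2 = 139·cos8.5° = 137.5; c'Δl = 15.05; W sinα = 20.5
Slice 3: Δl = 2.0/cos28.6° = 2.278 m; N'_3 = 99·cos28.6° = 86.9; c'Δl = 14.12; W sinα = 47.4
Slice 4: Δl = 1.7/cos49.3° = 2.607 m; N'_4 = 38·cos49.3° = 24.8; c'Δl = 16.16; W sinα = 28.8
Σc'Δl = 52.8 kN/m; ΣN' = 268.0 kN/m; ΣW sinα = 94.4 kN/m
Resisting = 52.8 + 268.0·tan32.4° = 52.8 + 170.1 = 222.9 kN/m
FS = 222.9 / 94.4 = 2.362

FS = 2.36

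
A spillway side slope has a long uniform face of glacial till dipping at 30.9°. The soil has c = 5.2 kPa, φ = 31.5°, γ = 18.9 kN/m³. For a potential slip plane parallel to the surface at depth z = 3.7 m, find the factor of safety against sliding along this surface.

FS = 1.19

For an infinite slope with a slip plane parallel to the surface (no pore pressure): FS = [c + γz cos²β tanφ] / [γz sinβ cosβ].
γz = 18.9·3.7 = 69.93 kN/m²
Numerator = 5.2 + 69.93·cos²30.9°·tan31.5° = 5.2 + 69.93·0.7363·0.6128 = 36.752 kPa
Denominator = 69.93·sin30.9°·cos30.9° = 69.93·0.5135·0.8581 = 30.815 kPa
FS = 36.752 / 30.815 = 1.193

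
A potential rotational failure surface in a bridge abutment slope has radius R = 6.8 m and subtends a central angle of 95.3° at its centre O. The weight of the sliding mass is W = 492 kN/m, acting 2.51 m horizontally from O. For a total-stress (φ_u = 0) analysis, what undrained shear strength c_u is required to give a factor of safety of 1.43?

FS = c_u·L_a·R / (W·d), so c_u = FS·W·d / (L_a·R).
Arc length L_a = R·θ = 6.8·(95.3°·π/180) = 6.8·1.6633 = 11.31 m
c_u = 1.43·492·2.51 / (11.31·6.8) = 1765.9 / 76.91 = 22.96 kPa

c_u = 23.0 kPa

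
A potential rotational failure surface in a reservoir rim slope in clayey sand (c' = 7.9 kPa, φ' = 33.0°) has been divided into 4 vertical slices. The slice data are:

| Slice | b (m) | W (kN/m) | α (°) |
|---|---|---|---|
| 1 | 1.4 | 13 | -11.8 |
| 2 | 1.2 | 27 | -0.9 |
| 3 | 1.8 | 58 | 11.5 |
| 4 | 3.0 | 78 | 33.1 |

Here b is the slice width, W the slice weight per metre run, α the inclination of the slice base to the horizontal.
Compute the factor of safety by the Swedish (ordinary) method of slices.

Ordinary method of slices: FS = Σ[c'·Δl_i + (W_i cosα_i)·tanφ'] / Σ W_i sinα_i, with Δl_i = b_i / cosα_i.
Slice 1: Δl = 1.4/cos(-11.8°) = 1.430 m; N'_1 = 13·cos(-11.8°) = 12.7; c'Δl = 11.30; W sinα = -2.7
Slice 2: Δl = 1.2/cos(-0.9°) = 1.200 m; N'_2 = 27·cos(-0.9°) = 27.0; c'Δl = 9.48; W sinα = -0.4
Slice 3: Δl = 1.8/cos11.5° = 1.837 m; N'_3 = 58·cos11.5° = 56.8; c'Δl = 14.51; W sinα = 11.6
Slice 4: Δl = 3.0/cos33.1° = 3.581 m; N'_4 = 78·cos33.1° = 65.3; c'Δl = 28.29; W sinα = 42.6
Σc'Δl = 63.6 kN/m; ΣN' = 161.9 kN/m; ΣW sinα = 51.1 kN/m
Resisting = 63.6 + 161.9·tan33.0° = 63.6 + 105.1 = 168.7 kN/m
FS = 168.7 / 51.1 = 3.303

FS = 3.30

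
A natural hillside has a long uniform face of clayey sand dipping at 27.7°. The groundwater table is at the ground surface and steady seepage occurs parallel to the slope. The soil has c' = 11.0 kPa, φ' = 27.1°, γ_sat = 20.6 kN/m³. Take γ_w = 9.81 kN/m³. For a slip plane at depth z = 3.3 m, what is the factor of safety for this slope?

FS = 0.90

With seepage parallel to the slope and the water table at the surface, the effective normal stress on the slip plane uses the buoyant unit weight γ' = γ_sat − γ_w while the driving shear stress uses γ_sat:
FS = [c' + γ' z cos²β tanφ'] / [γ_sat z sinβ cosβ]
γ' = 20.6 − 9.81 = 10.79 kN/m³
Numerator = 11.0 + 10.79·3.3·cos²27.7°·tan27.1° = 11.0 + 10.79·3.3·0.7839·0.5117 = 25.284 kPa
Denominator = 20.6·3.3·sin27.7°·cos27.7° = 20.6·3.3·0.4648·0.8854 = 27.978 kPa
FS = 25.284 / 27.978 = 0.904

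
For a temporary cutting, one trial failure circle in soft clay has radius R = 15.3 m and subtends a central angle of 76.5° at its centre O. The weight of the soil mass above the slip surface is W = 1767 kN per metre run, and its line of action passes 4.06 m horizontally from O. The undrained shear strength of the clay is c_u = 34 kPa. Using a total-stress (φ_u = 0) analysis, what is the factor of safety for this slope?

FS = 1.48

Taking moments about the centre O, the resisting moment is provided by the undrained shear strength acting along the arc:
Arc length L_a = R·θ = 15.3·(76.5°·π/180) = 15.3·1.3352 = 20.43 m
M_R = c_u·L_a·R = 34·20.43·15.3 = 10626.8 kN·m/m
M_D = W·d = 1767·4.06 = 7174.0 kN·m/m
FS = M_R / M_D = 10626.8 / 7174.0 = 1.481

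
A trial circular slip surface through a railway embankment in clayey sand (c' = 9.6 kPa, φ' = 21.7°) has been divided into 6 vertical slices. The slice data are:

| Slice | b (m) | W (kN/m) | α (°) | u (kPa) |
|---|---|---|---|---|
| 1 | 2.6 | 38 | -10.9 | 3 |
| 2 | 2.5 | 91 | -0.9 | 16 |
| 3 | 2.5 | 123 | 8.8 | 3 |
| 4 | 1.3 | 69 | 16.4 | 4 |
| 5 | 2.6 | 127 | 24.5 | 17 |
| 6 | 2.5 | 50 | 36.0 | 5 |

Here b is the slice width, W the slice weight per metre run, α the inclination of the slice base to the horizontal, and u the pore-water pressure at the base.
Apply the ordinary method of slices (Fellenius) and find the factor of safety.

Ordinary method of slices: FS = Σ[c'·Δl_i + (W_i cosα_i − u_i·Δl_i)·tanφ'] / Σ W_i sinα_i, with Δl_i = b_i / cosα_i.
Slice 1: Δl = 2.6/cos(-10.9°) = 2.648 m; N'_1 = 38·cos(-10.9°) − 3·2.648 = 29.4; c'Δl = 25.42; W sinα = -7.2
Slice 2: Δl = 2.5/cos(-0.9°) = 2.500 m; N'_2 = 91·cos(-0.9°) − 16·2.500 = 51.0; c'Δl = 24.00; W sinα = -1.4
Slice 3: Δl = 2.5/cos8.8° = 2.530 m; N'_3 = 123·cos8.8° − 3·2.530 = 114.0; c'Δl = 24.29; W sinα = 18.8
Slice 4: Δl = 1.3/cos16.4° = 1.355 m; N'_4 = 69·cos16.4° − 4·1.355 = 60.8; c'Δl = 13.01; W sinα = 19.5
Slice 5: Δl = 2.6/cos24.5° = 2.857 m; N'_5 = 127·cos24.5° − 17·2.857 = 67.0; c'Δl = 27.43; W sinα = 52.7
Slice 6: Δl = 2.5/cos36.0° = 3.090 m; N'_6 = 50·cos36.0° − 5·3.090 = 25.0; c'Δl = 29.67; W sinα = 29.4
Σc'Δl = 143.8 kN/m; ΣN' = 347.1 kN/m; ΣW sinα = 111.7 kN/m
Resisting = 143.8 + 347.1·tan21.7° = 143.8 + 138.1 = 281.9 kN/m
FS = 281.9 / 111.7 = 2.523

FS = 2.52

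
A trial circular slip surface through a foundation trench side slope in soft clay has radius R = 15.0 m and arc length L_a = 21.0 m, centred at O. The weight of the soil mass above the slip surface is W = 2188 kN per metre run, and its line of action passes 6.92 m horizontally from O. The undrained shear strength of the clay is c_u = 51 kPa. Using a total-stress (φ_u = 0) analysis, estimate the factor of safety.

Taking moments about the centre O, the resisting moment is provided by the undrained shear strength acting along the arc:
M_R = c_u·L_a·R = 51·21.00·15.0 = 16065.0 kN·m/m
M_D = W·d = 2188·6.92 = 15141.0 kN·m/m
FS = M_R / M_D = 16065.0 / 15141.0 = 1.061

FS = 1.06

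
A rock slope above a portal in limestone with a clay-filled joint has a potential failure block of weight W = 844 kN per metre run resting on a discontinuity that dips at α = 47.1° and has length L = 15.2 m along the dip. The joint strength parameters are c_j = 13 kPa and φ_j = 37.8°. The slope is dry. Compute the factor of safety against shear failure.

Resolving the block weight along and normal to the plane and applying the Mohr–Coulomb strength on the joint:
N' = W cosα = 844·cos47.1° = 574.5 kN/m
Driving force T = W sinα = 844·sin47.1° = 618.3 kN/m
Resisting force R = c_j·L + N'·tanφ_j = 13·15.2 + 574.5·tan37.8° = 197.6 + 445.6 = 643.2 kN/m
FS = R / T = 643.2 / 618.3 = 1.040

FS = 1.04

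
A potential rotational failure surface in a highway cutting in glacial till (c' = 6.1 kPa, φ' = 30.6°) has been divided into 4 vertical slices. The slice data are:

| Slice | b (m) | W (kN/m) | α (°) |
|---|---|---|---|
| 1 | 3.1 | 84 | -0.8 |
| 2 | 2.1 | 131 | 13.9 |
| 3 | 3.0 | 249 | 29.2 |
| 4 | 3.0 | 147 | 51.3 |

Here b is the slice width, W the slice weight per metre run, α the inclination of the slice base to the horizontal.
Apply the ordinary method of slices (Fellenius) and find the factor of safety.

Ordinary method of slices: FS = Σ[c'·Δl_i + (W_i cosα_i)·tanφ'] / Σ W_i sinα_i, with Δl_i = b_i / cosα_i.
Slice 1: Δl = 3.1/cos(-0.8°) = 3.100 m; N'_1 = 84·cos(-0.8°) = 84.0; c'Δl = 18.91; W sinα = -1.2
Slice 2: Δl = 2.1/cos13.9° = 2.163 m; N'_2 = 131·cos13.9° = 127.2; c'Δl = 13.20; W sinα = 31.5
Slice 3: Δl = 3.0/cos29.2° = 3.437 m; N'_3 = 249·cos29.2° = 217.4; c'Δl = 20.96; W sinα = 121.5
Slice 4: Δl = 3.0/cos51.3° = 4.798 m; N'_4 = 147·cos51.3° = 91.9; c'Δl = 29.27; W sinα = 114.7
Σc'Δl = 82.3 kN/m; ΣN' = 520.4 kN/m; ΣW sinα = 266.5 kN/m
Resisting = 82.3 + 520.4·tan30.6° = 82.3 + 307.8 = 390.1 kN/m
FS = 390.1 / 266.5 = 1.464

FS = 1.46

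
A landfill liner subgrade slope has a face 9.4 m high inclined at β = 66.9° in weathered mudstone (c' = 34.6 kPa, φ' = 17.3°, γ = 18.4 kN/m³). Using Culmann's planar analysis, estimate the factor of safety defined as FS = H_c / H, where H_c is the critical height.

FS = 2.00

H_c = (4c'/γ) · sinβ cosφ' / [1 − cos(β − φ')]
    = (4·34.6/18.4) · sin66.9°·cos17.3° / [1 − cos49.6°]
    = 7.522 · 0.8782 / 0.3519 = 18.77 m
FS = H_c / H = 18.77 / 9.4 = 1.997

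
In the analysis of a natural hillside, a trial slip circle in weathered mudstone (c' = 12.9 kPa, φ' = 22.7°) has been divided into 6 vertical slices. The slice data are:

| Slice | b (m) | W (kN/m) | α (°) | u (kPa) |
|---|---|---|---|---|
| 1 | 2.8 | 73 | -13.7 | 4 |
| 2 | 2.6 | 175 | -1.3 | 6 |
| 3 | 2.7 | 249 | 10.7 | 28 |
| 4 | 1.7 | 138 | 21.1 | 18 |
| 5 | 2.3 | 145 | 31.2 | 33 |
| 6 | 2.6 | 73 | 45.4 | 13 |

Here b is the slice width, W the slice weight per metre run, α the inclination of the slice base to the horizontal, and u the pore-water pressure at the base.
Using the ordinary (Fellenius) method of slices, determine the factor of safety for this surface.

Ordinary method of slices: FS = Σ[c'·Δl_i + (W_i cosα_i − u_i·Δl_i)·tanφ'] / Σ W_i sinα_i, with Δl_i = b_i / cosα_i.
Slice 1: Δl = 2.8/cos(-13.7°) = 2.882 m; N'_1 = 73·cos(-13.7°) − 4·2.882 = 59.4; c'Δl = 37.18; W sinα = -17.3
Slice 2: Δl = 2.6/cos(-1.3°) = 2.601 m; N'_2 = 175·cos(-1.3°) − 6·2.601 = 159.4; c'Δl = 33.55; W sinα = -4.0
Slice 3: Δl = 2.7/cos10.7° = 2.748 m; N'_3 = 249·cos10.7° − 28·2.748 = 167.7; c'Δl = 35.45; W sinα = 46.2
Slice 4: Δl = 1.7/cos21.1° = 1.822 m; N'_4 = 138·cos21.1° − 18·1.822 = 95.9; c'Δl = 23.51; W sinα = 49.7
Slice 5: Δl = 2.3/cos31.2° = 2.689 m; N'_5 = 145·cos31.2° − 33·2.689 = 35.3; c'Δl = 34.69; W sinα = 75.1
Slice 6: Δl = 2.6/cos45.4° = 3.703 m; N'_6 = 73·cos45.4° − 13·3.703 = 3.1; c'Δl = 47.77; W sinα = 52.0
Σc'Δl = 212.1 kN/m; ΣN' = 520.8 kN/m; ΣW sinα = 201.7 kN/m
Resisting = 212.1 + 520.8·tan22.7° = 212.1 + 217.9 = 430.0 kN/m
FS = 430.0 / 201.7 = 2.131

FS = 2.13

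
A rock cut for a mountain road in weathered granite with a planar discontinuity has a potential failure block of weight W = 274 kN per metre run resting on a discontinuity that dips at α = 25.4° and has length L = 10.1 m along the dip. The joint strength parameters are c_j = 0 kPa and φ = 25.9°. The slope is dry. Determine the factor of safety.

FS = 1.02

Resolving the block weight along and normal to the plane and applying the Mohr–Coulomb strength on the joint:
N' = W cosα = 274·cos25.4° = 247.5 kN/m
Driving force T = W sinα = 274·sin25.4° = 117.5 kN/m
Resisting force R = c_j·L + N'·tanφ = 0·10.1 + 247.5·tan25.9° = 0.0 + 120.2 = 120.2 kN/m
FS = R / T = 120.2 / 117.5 = 1.023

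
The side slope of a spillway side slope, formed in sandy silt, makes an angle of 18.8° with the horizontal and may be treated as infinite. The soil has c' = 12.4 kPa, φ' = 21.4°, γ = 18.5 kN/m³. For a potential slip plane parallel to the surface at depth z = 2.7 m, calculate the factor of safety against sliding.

FS = 1.96

For an infinite slope with a slip plane parallel to the surface (no pore pressure): FS = [c' + γz cos²β tanφ'] / [γz sinβ cosβ].
γz = 18.5·2.7 = 49.95 kN/m²
Numerator = 12.4 + 49.95·cos²18.8°·tan21.4° = 12.4 + 49.95·0.8961·0.3919 = 29.942 kPa
Denominator = 49.95·sin18.8°·cos18.8° = 49.95·0.3223·0.9466 = 15.238 kPa
FS = 29.942 / 15.238 = 1.965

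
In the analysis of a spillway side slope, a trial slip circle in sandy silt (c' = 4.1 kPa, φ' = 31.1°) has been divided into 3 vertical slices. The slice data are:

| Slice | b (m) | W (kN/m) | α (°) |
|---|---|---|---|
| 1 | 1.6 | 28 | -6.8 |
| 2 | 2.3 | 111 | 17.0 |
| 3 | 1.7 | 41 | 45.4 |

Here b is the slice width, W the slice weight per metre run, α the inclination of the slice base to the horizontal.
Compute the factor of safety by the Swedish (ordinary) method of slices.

Ordinary method of slices: FS = Σ[c'·Δl_i + (W_i cosα_i)·tanφ'] / Σ W_i sinα_i, with Δl_i = b_i / cosα_i.
Slice 1: Δl = 1.6/cos(-6.8°) = 1.611 m; N'_1 = 28·cos(-6.8°) = 27.8; c'Δl = 6.61; W sinα = -3.3
Slice 2: Δl = 2.3/cos17.0° = 2.405 m; N'_2 = 111·cos17.0° = 106.1; c'Δl = 9.86; W sinα = 32.5
Slice 3: Δl = 1.7/cos45.4° = 2.421 m; N'_3 = 41·cos45.4° = 28.8; c'Δl = 9.93; W sinα = 29.2
Σc'Δl = 26.4 kN/m; ΣN' = 162.7 kN/m; ΣW sinα = 58.3 kN/m
Resisting = 26.4 + 162.7·tan31.1° = 26.4 + 98.2 = 124.6 kN/m
FS = 124.6 / 58.3 = 2.135

FS = 2.14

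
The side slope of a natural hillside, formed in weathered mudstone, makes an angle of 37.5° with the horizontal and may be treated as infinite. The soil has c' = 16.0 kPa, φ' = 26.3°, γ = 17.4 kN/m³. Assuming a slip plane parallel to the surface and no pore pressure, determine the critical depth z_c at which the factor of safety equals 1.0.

z_c = 5.35 m

Setting FS = 1.00 in FS = [c' + γz cos²β tanφ'] / [γz sinβ cosβ] and solving for z:
z = c' / [γ cosβ (FS·sinβ − cosβ·tanφ')]
  = 16.0 / [17.4·cos37.5°·(1.00·sin37.5° − cos37.5°·tan26.3°)]
  = 16.0 / [17.4·0.7934·(1.00·0.6088 − 0.7934·0.4942)]
  = 16.0 / 2.9909 = 5.350 m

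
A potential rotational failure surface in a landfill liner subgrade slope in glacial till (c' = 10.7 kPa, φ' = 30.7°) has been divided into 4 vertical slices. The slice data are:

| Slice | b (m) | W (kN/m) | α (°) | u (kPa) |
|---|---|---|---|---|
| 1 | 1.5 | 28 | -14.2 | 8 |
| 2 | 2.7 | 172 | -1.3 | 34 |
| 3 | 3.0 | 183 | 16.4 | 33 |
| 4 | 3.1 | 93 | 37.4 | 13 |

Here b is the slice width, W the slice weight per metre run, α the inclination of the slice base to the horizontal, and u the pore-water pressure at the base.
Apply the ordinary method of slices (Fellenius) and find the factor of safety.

Ordinary method of slices: FS = Σ[c'·Δl_i + (W_i cosα_i − u_i·Δl_i)·tanφ'] / Σ W_i sinα_i, with Δl_i = b_i / cosα_i.
Slice 1: Δl = 1.5/cos(-14.2°) = 1.547 m; N'_1 = 28·cos(-14.2°) − 8·1.547 = 14.8; c'Δl = 16.56; W sinα = -6.9
Slice 2: Δl = 2.7/cos(-1.3°) = 2.701 m; N'_2 = 172·cos(-1.3°) − 34·2.701 = 80.1; c'Δl = 28.90; W sinα = -3.9
Slice 3: Δl = 3.0/cos16.4° = 3.127 m; N'_3 = 183·cos16.4° − 33·3.127 = 72.4; c'Δl = 33.46; W sinα = 51.7
Slice 4: Δl = 3.1/cos37.4° = 3.902 m; N'_4 = 93·cos37.4° − 13·3.902 = 23.2; c'Δl = 41.75; W sinα = 56.5
Σc'Δl = 120.7 kN/m; ΣN' = 190.4 kN/m; ΣW sinα = 97.4 kN/m
Resisting = 120.7 + 190.4·tan30.7° = 120.7 + 113.1 = 233.7 kN/m
FS = 233.7 / 97.4 = 2.400

FS = 2.40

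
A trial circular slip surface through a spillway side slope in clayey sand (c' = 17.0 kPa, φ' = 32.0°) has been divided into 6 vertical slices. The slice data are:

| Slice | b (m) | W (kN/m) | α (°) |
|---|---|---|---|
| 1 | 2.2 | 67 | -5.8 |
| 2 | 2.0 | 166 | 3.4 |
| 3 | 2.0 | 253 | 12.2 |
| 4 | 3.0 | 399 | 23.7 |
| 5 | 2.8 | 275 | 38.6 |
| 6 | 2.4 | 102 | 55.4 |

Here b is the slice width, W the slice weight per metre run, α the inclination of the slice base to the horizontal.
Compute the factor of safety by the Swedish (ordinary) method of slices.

Ordinary method of slices: FS = Σ[c'·Δl_i + (W_i cosα_i)·tanφ'] / Σ W_i sinα_i, with Δl_i = b_i / cosα_i.
Slice 1: Δl = 2.2/cos(-5.8°) = 2.211 m; N'_1 = 67·cos(-5.8°) = 66.7; c'Δl = 37.59; W sinα = -6.8
Slice 2: Δl = 2.0/cos3.4° = 2.004 m; N'_2 = 166·cos3.4° = 165.7; c'Δl = 34.06; W sinα = 9.8
Slice 3: Δl = 2.0/cos12.2° = 2.046 m; N'_3 = 253·cos12.2° = 247.3; c'Δl = 34.79; W sinα = 53.5
Slice 4: Δl = 3.0/cos23.7° = 3.276 m; N'_4 = 399·cos23.7° = 365.3; c'Δl = 55.70; W sinα = 160.4
Slice 5: Δl = 2.8/cos38.6° = 3.583 m; N'_5 = 275·cos38.6° = 214.9; c'Δl = 60.91; W sinα = 171.6
Slice 6: Δl = 2.4/cos55.4° = 4.227 m; N'_6 = 102·cos55.4° = 57.9; c'Δl = 71.85; W sinα = 84.0
Σc'Δl = 294.9 kN/m; ΣN' = 1117.8 kN/m; ΣW sinα = 472.4 kN/m
Resisting = 294.9 + 1117.8·tan32.0° = 294.9 + 698.5 = 993.4 kN/m
FS = 993.4 / 472.4 = 2.103

FS = 2.10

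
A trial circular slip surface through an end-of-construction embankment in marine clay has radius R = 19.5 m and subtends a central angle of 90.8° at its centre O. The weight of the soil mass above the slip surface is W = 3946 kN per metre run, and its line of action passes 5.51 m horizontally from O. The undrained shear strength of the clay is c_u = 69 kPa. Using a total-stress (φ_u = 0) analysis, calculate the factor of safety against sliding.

Taking moments about the centre O, the resisting moment is provided by the undrained shear strength acting along the arc:
Arc length L_a = R·θ = 19.5·(90.8°·π/180) = 19.5·1.5848 = 30.90 m
M_R = c_u·L_a·R = 69·30.90·19.5 = 41579.7 kN·m/m
M_D = W·d = 3946·5.51 = 21742.5 kN·m/m
FS = M_R / M_D = 41579.7 / 21742.5 = 1.912

FS = 1.91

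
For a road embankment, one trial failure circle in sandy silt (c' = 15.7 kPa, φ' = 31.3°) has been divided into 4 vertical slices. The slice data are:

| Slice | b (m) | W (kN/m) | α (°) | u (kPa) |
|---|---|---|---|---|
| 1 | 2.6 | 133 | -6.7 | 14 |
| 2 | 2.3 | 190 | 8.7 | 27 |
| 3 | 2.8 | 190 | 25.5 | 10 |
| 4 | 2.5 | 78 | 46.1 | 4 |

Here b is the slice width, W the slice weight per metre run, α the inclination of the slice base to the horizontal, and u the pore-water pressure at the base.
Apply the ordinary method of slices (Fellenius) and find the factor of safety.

Ordinary method of slices: FS = Σ[c'·Δl_i + (W_i cosα_i − u_i·Δl_i)·tanφ'] / Σ W_i sinα_i, with Δl_i = b_i / cosα_i.
Slice 1: Δl = 2.6/cos(-6.7°) = 2.618 m; N'_1 = 133·cos(-6.7°) − 14·2.618 = 95.4; c'Δl = 41.10; W sinα = -15.5
Slice 2: Δl = 2.3/cos8.7° = 2.327 m; N'_2 = 190·cos8.7° − 27·2.327 = 125.0; c'Δl = 36.53; W sinα = 28.7
Slice 3: Δl = 2.8/cos25.5° = 3.102 m; N'_3 = 190·cos25.5° − 10·3.102 = 140.5; c'Δl = 48.70; W sinα = 81.8
Slice 4: Δl = 2.5/cos46.1° = 3.605 m; N'_4 = 78·cos46.1° − 4·3.605 = 39.7; c'Δl = 56.60; W sinα = 56.2
Σc'Δl = 182.9 kN/m; ΣN' = 400.6 kN/m; ΣW sinα = 151.2 kN/m
Resisting = 182.9 + 400.6·tan31.3° = 182.9 + 243.5 = 426.5 kN/m
FS = 426.5 / 151.2 = 2.820

FS = 2.82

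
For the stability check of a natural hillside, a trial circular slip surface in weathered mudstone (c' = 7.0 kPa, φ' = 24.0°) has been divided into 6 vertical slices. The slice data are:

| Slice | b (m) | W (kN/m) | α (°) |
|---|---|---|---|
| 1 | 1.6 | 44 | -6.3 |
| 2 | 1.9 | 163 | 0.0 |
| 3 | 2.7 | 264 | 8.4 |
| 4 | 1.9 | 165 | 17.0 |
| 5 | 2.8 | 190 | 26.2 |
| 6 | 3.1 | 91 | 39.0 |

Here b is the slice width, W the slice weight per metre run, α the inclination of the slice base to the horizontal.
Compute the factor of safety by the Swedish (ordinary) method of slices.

FS = 2.21

Ordinary method of slices: FS = Σ[c'·Δl_i + (W_i cosα_i)·tanφ'] / Σ W_i sinα_i, with Δl_i = b_i / cosα_i.
Slice 1: Δl = 1.6/cos(-6.3°) = 1.610 m; N'_1 = 44·cos(-6.3°) = 43.7; c'Δl = 11.27; W sinα = -4.8
Slice 2: Δl = 1.9/cos0.0° = 1.900 m; N'_2 = 163·cos0.0° = 163.0; c'Δl = 13.30; W sinα = 0.0
Slice 3: Δl = 2.7/cos8.4° = 2.729 m; N'_3 = 264·cos8.4° = 261.2; c'Δl = 19.10; W sinα = 38.6
Slice 4: Δl = 1.9/cos17.0° = 1.987 m; N'_4 = 165·cos17.0° = 157.8; c'Δl = 13.91; W sinα = 48.2
Slice 5: Δl = 2.8/cos26.2° = 3.121 m; N'_5 = 190·cos26.2° = 170.5; c'Δl = 21.84; W sinα = 83.9
Slice 6: Δl = 3.1/cos39.0° = 3.989 m; N'_6 = 91·cos39.0° = 70.7; c'Δl = 27.92; W sinα = 57.3
Σc'Δl = 107.3 kN/m; ΣN' = 866.9 kN/m; ΣW sinα = 223.1 kN/m
Resisting = 107.3 + 866.9·tan24.0° = 107.3 + 386.0 = 493.3 kN/m
FS = 493.3 / 223.1 = 2.211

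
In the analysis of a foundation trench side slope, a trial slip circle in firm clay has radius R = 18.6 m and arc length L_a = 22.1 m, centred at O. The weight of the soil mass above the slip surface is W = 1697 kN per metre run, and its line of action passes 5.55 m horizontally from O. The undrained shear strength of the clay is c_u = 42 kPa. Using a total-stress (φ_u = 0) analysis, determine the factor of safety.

Taking moments about the centre O, the resisting moment is provided by the undrained shear strength acting along the arc:
M_R = c_u·L_a·R = 42·22.10·18.6 = 17264.5 kN·m/m
M_D = W·d = 1697·5.55 = 9418.4 kN·m/m
FS = M_R / M_D = 17264.5 / 9418.4 = 1.833

FS = 1.83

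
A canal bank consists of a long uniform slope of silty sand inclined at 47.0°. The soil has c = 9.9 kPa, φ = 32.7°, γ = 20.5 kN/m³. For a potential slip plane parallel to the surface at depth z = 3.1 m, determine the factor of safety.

For an infinite slope with a slip plane parallel to the surface (no pore pressure): FS = [c + γz cos²β tanφ] / [γz sinβ cosβ].
γz = 20.5·3.1 = 63.55 kN/m²
Numerator = 9.9 + 63.55·cos²47.0°·tan32.7° = 9.9 + 63.55·0.4651·0.6420 = 28.876 kPa
Denominator = 63.55·sin47.0°·cos47.0° = 63.55·0.7314·0.6820 = 31.698 kPa
FS = 28.876 / 31.698 = 0.911

FS = 0.91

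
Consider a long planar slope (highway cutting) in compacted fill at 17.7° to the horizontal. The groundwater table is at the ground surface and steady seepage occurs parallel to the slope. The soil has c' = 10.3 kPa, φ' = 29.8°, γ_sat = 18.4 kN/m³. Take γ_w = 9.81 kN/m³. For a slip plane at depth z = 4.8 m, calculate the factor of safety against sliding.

FS = 1.24

With seepage parallel to the slope and the water table at the surface, the effective normal stress on the slip plane uses the buoyant unit weight γ' = γ_sat − γ_w while the driving shear stress uses γ_sat:
FS = [c' + γ' z cos²β tanφ'] / [γ_sat z sinβ cosβ]
γ' = 18.4 − 9.81 = 8.59 kN/m³
Numerator = 10.3 + 8.59·4.8·cos²17.7°·tan29.8° = 10.3 + 8.59·4.8·0.9076·0.5727 = 31.731 kPa
Denominator = 18.4·4.8·sin17.7°·cos17.7° = 18.4·4.8·0.3040·0.9527 = 25.581 kPa
FS = 31.731 / 25.581 = 1.240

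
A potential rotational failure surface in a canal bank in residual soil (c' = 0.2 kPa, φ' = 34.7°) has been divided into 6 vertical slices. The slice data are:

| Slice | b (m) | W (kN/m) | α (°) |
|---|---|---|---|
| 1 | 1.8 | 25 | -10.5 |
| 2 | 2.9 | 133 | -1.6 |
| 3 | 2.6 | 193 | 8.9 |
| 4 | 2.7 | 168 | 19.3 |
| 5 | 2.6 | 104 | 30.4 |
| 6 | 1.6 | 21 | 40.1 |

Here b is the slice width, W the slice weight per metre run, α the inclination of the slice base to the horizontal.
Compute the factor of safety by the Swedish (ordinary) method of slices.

Ordinary method of slices: FS = Σ[c'·Δl_i + (W_i cosα_i)·tanφ'] / Σ W_i sinα_i, with Δl_i = b_i / cosα_i.
Slice 1: Δl = 1.8/cos(-10.5°) = 1.831 m; N'_1 = 25·cos(-10.5°) = 24.6; c'Δl = 0.37; W sinα = -4.6
Slice 2: Δl = 2.9/cos(-1.6°) = 2.901 m; N'_2 = 133·cos(-1.6°) = 132.9; c'Δl = 0.58; W sinα = -3.7
Slice 3: Δl = 2.6/cos8.9° = 2.632 m; N'_3 = 193·cos8.9° = 190.7; c'Δl = 0.53; W sinα = 29.9
Slice 4: Δl = 2.7/cos19.3° = 2.861 m; N'_4 = 168·cos19.3° = 158.6; c'Δl = 0.57; W sinα = 55.5
Slice 5: Δl = 2.6/cos30.4° = 3.014 m; N'_5 = 104·cos30.4° = 89.7; c'Δl = 0.60; W sinα = 52.6
Slice 6: Δl = 1.6/cos40.1° = 2.092 m; N'_6 = 21·cos40.1° = 16.1; c'Δl = 0.42; W sinα = 13.5
Σc'Δl = 3.1 kN/m; ΣN' = 612.5 kN/m; ΣW sinα = 143.3 kN/m
Resisting = 3.1 + 612.5·tan34.7° = 3.1 + 424.1 = 427.2 kN/m
FS = 427.2 / 143.3 = 2.982

FS = 2.98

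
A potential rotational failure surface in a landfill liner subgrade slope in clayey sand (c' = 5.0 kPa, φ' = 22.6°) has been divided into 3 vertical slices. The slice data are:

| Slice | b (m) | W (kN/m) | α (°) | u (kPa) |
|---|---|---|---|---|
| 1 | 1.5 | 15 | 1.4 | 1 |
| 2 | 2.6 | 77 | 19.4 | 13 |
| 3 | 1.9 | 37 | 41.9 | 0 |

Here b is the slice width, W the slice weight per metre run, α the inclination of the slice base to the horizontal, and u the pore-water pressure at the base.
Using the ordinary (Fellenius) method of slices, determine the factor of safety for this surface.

FS = 1.31

Ordinary method of slices: FS = Σ[c'·Δl_i + (W_i cosα_i − u_i·Δl_i)·tanφ'] / Σ W_i sinα_i, with Δl_i = b_i / cosα_i.
Slice 1: Δl = 1.5/cos1.4° = 1.500 m; N'_1 = 15·cos1.4° − 1·1.500 = 13.5; c'Δl = 7.50; W sinα = 0.4
Slice 2: Δl = 2.6/cos19.4° = 2.757 m; N'_2 = 77·cos19.4° − 13·2.757 = 36.8; c'Δl = 13.78; W sinα = 25.6
Slice 3: Δl = 1.9/cos41.9° = 2.553 m; N'_3 = 37·cos41.9° − 0·2.553 = 27.5; c'Δl = 12.76; W sinα = 24.7
Σc'Δl = 34.0 kN/m; ΣN' = 77.8 kN/m; ΣW sinα = 50.7 kN/m
Resisting = 34.0 + 77.8·tan22.6° = 34.0 + 32.4 = 66.4 kN/m
FS = 66.4 / 50.7 = 1.312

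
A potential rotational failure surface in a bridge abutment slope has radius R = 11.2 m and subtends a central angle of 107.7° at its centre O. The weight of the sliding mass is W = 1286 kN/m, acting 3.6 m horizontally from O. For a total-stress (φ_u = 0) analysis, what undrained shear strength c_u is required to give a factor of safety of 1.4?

c_u = 27.5 kPa

FS = c_u·L_a·R / (W·d), so c_u = FS·W·d / (L_a·R).
Arc length L_a = R·θ = 11.2·(107.7°·π/180) = 11.2·1.8797 = 21.05 m
c_u = 1.4·1286·3.6 / (21.05·11.2) = 6481.4 / 235.79 = 27.49 kPa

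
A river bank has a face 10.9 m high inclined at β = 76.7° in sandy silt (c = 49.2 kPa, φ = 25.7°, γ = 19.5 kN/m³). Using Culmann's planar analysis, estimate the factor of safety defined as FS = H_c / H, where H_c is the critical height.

H_c = (4c/γ) · sinβ cosφ / [1 − cos(β − φ)]
    = (4·49.2/19.5) · sin76.7°·cos25.7° / [1 − cos51.0°]
    = 10.092 · 0.8769 / 0.3707 = 23.88 m
FS = H_c / H = 23.88 / 10.9 = 2.190

FS = 2.19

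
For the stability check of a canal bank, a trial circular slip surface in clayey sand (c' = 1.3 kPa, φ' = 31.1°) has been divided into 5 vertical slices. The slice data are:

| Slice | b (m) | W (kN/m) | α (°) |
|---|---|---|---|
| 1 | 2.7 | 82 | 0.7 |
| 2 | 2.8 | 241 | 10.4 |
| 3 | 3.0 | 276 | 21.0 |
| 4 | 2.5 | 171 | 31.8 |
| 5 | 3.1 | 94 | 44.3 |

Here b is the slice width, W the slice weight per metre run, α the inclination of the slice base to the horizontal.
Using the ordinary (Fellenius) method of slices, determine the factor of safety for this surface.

Ordinary method of slices: FS = Σ[c'·Δl_i + (W_i cosα_i)·tanφ'] / Σ W_i sinα_i, with Δl_i = b_i / cosα_i.
Slice 1: Δl = 2.7/cos0.7° = 2.700 m; N'_1 = 82·cos0.7° = 82.0; c'Δl = 3.51; W sinα = 1.0
Slice 2: Δl = 2.8/cos10.4° = 2.847 m; N'_2 = 241·cos10.4° = 237.0; c'Δl = 3.70; W sinα = 43.5
Slice 3: Δl = 3.0/cos21.0° = 3.213 m; N'_3 = 276·cos21.0° = 257.7; c'Δl = 4.18; W sinα = 98.9
Slice 4: Δl = 2.5/cos31.8° = 2.942 m; N'_4 = 171·cos31.8° = 145.3; c'Δl = 3.82; W sinα = 90.1
Slice 5: Δl = 3.1/cos44.3° = 4.331 m; N'_5 = 94·cos44.3° = 67.3; c'Δl = 5.63; W sinα = 65.7
Σc'Δl = 20.8 kN/m; ΣN' = 789.3 kN/m; ΣW sinα = 299.2 kN/m
Resisting = 20.8 + 789.3·tan31.1° = 20.8 + 476.1 = 497.0 kN/m
FS = 497.0 / 299.2 = 1.661

FS = 1.66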